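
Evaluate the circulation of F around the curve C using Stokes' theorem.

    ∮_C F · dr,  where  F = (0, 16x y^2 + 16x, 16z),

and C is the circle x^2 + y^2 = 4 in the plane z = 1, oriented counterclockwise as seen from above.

Let S be the flat disk x^2 + y^2 ≤ 4 in the plane z = 1, with upward unit normal n̂ = ẑ. By Stokes' theorem,

    ∮_C F · dr = ∬_S (∇ × F) · n̂ dS = ∬_D (curl F)_z dA,

where D is the disk x^2 + y^2 ≤ 4.

Compute the curl of F = (0, 16x y^2 + 16x, 16z):
    (∇ × F)_x = ∂F_z/∂y - ∂F_y/∂z = 0,
    (∇ × F)_y = ∂F_x/∂z - ∂F_z/∂x = 0,
    (∇ × F)_z = ∂F_y/∂x - ∂F_x/∂y = 16y^2 + 16.

On z = 1, (curl F)_z = 16y^2 + 16.

Convert to polar (x = r cos θ, y = r sin θ, dA = r dr dθ); the integrand becomes 16r^2sin(θ)^2 + 16, so

    ∬_D (curl F)_z dA = ∫_0^{2π} ∫_0^{2} (16r^2sin(θ)^2 + 16) · r dr dθ.

Inner (r from 0 to 2): 64 - 32cos(2θ).
Outer (θ from 0 to 2π): 128π.

Therefore ∮_C F · dr = 128π.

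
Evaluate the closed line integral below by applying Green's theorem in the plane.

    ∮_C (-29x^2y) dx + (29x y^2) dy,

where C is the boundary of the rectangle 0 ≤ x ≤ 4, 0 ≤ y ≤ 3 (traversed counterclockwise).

Green's theorem converts the closed line integral into a double integral over the enclosed region D:

    ∮_C P dx + Q dy = ∬_D (∂Q/∂x - ∂P/∂y) dA.

Here P = -29x^2y, Q = 29x y^2, so

    ∂Q/∂x = 29y^2,    ∂P/∂y = -29x^2,
    ∂Q/∂x - ∂P/∂y = 29x^2 + 29y^2.

D is the region 0 ≤ x ≤ 4, 0 ≤ y ≤ 3. Evaluating the double integral:

    ∬_D (29x^2 + 29y^2) dA = ∫_0^{4} ∫_0^{3} (29x^2 + 29y^2) dy dx.

Inner (y from 0 to 3): 87x^2 + 261.
Outer (x from 0 to 4): 2900.

Therefore ∮_C P dx + Q dy = 2900.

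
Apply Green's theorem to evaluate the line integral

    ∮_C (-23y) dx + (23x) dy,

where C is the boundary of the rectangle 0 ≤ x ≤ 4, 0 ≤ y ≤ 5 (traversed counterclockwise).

Green's theorem converts the closed line integral into a double integral over the enclosed region D:

    ∮_C P dx + Q dy = ∬_D (∂Q/∂x - ∂P/∂y) dA.

Here P = -23y, Q = 23x, so

    ∂Q/∂x = 23,    ∂P/∂y = -23,
    ∂Q/∂x - ∂P/∂y = 46.

D is the region 0 ≤ x ≤ 4, 0 ≤ y ≤ 5. Evaluating the double integral:

    ∬_D (46) dA = ∫_0^{4} ∫_0^{5} (46) dy dx.

Inner (y from 0 to 5): 230.
Outer (x from 0 to 4): 920.

Therefore ∮_C P dx + Q dy = 920.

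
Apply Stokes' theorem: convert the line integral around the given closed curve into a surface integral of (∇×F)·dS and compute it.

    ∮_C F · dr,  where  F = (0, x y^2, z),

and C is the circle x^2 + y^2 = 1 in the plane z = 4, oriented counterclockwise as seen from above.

Let S be the flat disk x^2 + y^2 ≤ 1 in the plane z = 4, with upward unit normal n̂ = ẑ. By Stokes' theorem,

    ∮_C F · dr = ∬_S (∇ × F) · n̂ dS = ∬_D (curl F)_z dA,

where D is the disk x^2 + y^2 ≤ 1.

Compute the curl of F = (0, x y^2, z):
    (∇ × F)_x = ∂F_z/∂y - ∂F_y/∂z = 0,
    (∇ × F)_y = ∂F_x/∂z - ∂F_z/∂x = 0,
    (∇ × F)_z = ∂F_y/∂x - ∂F_x/∂y = y^2.

On z = 4, (curl F)_z = y^2.

Convert to polar (x = r cos θ, y = r sin θ, dA = r dr dθ); the integrand becomes r^2sin(θ)^2, so

    ∬_D (curl F)_z dA = ∫_0^{2π} ∫_0^{1} (r^2sin(θ)^2) · r dr dθ.

Inner (r from 0 to 1): sin(θ)^2/4.
Outer (θ from 0 to 2π): π/4.

Therefore ∮_C F · dr = π/4.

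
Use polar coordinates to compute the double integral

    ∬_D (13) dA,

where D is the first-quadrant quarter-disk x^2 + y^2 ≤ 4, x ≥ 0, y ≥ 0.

The region D is 0 ≤ r ≤ 2, 0 ≤ θ ≤ π/2 in polar coordinates, where x = r cos(θ), y = r sin(θ), and dA = r dr dθ.

Under the substitution, the integrand becomes 13, so

    ∬_D (13) dA = ∫_{0}^{π/2} ∫_{0}^{2} (13) · r dr dθ.

Inner integral (in r): ∫_{0}^{2} (13) · r dr = 26.

Outer integral (in θ): ∫_{0}^{π/2} (26) dθ = 13π.

Therefore ∬_D (13) dA = 13π.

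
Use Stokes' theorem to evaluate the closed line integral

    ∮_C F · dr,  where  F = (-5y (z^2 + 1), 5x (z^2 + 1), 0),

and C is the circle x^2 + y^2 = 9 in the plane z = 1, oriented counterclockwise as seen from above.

Let S be the flat disk x^2 + y^2 ≤ 9 in the plane z = 1, with upward unit normal n̂ = ẑ. By Stokes' theorem,

    ∮_C F · dr = ∬_S (∇ × F) · n̂ dS = ∬_D (curl F)_z dA,

where D is the disk x^2 + y^2 ≤ 9.

Compute the curl of F = (-5y (z^2 + 1), 5x (z^2 + 1), 0):
    (∇ × F)_x = ∂F_z/∂y - ∂F_y/∂z = -10x z,
    (∇ × F)_y = ∂F_x/∂z - ∂F_z/∂x = -10y z,
    (∇ × F)_z = ∂F_y/∂x - ∂F_x/∂y = 10z^2 + 10.

On z = 1, (curl F)_z = 20.

Convert to polar (x = r cos θ, y = r sin θ, dA = r dr dθ); the integrand becomes 20, so

    ∬_D (curl F)_z dA = ∫_0^{2π} ∫_0^{3} (20) · r dr dθ.

Inner (r from 0 to 3): 90.
Outer (θ from 0 to 2π): 180π.

Therefore ∮_C F · dr = 180π.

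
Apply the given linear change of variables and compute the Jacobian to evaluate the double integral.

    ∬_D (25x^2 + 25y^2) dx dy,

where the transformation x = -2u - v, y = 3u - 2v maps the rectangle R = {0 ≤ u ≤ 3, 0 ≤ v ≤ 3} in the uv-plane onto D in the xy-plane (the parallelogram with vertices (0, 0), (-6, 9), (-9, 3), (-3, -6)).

Compute the Jacobian determinant of (x, y) with respect to (u, v):

    ∂(x,y)/∂(u,v) = | -2  -1 | = (-2)(-2) - (-1)(3) = 7.
                   | 3  -2 |

Its absolute value is |J| = 7 (the area scaling factor).

Substituting x = -2u - v, y = 3u - 2v into the integrand,

    25x^2 + 25y^2 → 325u^2 - 200u v + 125v^2,

so the integral becomes

    ∬_R (325u^2 - 200u v + 125v^2) · |J| du dv = ∫_0^3 ∫_0^3 (2275u^2 - 1400u v + 875v^2) dv du.

Inner (v): 6825u^2 - 6300u + 7875.
Outer (u): 56700.

Therefore ∬_D (25x^2 + 25y^2) dx dy = 56700.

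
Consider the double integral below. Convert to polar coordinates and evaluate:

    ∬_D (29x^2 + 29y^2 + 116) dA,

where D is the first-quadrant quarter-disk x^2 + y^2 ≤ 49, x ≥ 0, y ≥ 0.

The region D is 0 ≤ r ≤ 7, 0 ≤ θ ≤ π/2 in polar coordinates, where x = r cos(θ), y = r sin(θ), and dA = r dr dθ.

Under the substitution, the integrand becomes 29r^2 + 116, so

    ∬_D (29x^2 + 29y^2 + 116) dA = ∫_{0}^{π/2} ∫_{0}^{7} (29r^2 + 116) · r dr dθ.

Inner integral (in r): ∫_{0}^{7} (29r^2 + 116) · r dr = 80997/4.

Outer integral (in θ): ∫_{0}^{π/2} (80997/4) dθ = 80997π/8.

Therefore ∬_D (29x^2 + 29y^2 + 116) dA = 80997π/8.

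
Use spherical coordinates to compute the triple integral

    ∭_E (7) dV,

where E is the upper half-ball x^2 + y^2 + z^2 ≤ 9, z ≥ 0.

In spherical coordinates, x = ρ sin(φ) cos(θ), y = ρ sin(φ) sin(θ), z = ρ cos(φ), and dV = ρ^2 sin(φ) dρ dφ dθ.

The integrand becomes 7, so

    ∭_E (7) dV = ∫_{0}^{2π} ∫_{0}^{π/2} ∫_{0}^{3} (7) · ρ^2 sin(φ) dρ dφ dθ.

Inner (ρ): 63sin(φ).
Middle (φ): 63.
Outer (θ): 126π.

Therefore the triple integral equals 126π.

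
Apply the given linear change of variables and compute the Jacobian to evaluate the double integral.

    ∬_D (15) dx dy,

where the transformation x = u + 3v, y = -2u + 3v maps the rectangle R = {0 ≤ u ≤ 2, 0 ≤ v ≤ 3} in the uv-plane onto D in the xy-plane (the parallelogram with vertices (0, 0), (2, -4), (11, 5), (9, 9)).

Compute the Jacobian determinant of (x, y) with respect to (u, v):

    ∂(x,y)/∂(u,v) = | 1  3 | = (1)(3) - (3)(-2) = 9.
                   | -2  3 |

Its absolute value is |J| = 9 (the area scaling factor).

Substituting x = u + 3v, y = -2u + 3v into the integrand,

    15 → 15,

so the integral becomes

    ∬_R (15) · |J| du dv = ∫_0^2 ∫_0^3 (135) dv du.

Inner (v): 405.
Outer (u): 810.

Therefore ∬_D (15) dx dy = 810.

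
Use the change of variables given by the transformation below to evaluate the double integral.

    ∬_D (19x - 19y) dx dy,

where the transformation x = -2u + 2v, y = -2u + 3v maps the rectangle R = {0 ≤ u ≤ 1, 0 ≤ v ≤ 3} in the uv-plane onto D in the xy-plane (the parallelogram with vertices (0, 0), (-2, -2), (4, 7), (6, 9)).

Compute the Jacobian determinant of (x, y) with respect to (u, v):

    ∂(x,y)/∂(u,v) = | -2  2 | = (-2)(3) - (2)(-2) = -2.
                   | -2  3 |

Its absolute value is |J| = 2 (the area scaling factor).

Substituting x = -2u + 2v, y = -2u + 3v into the integrand,

    19x - 19y → -19v,

so the integral becomes

    ∬_R (-19v) · |J| du dv = ∫_0^1 ∫_0^3 (-38v) dv du.

Inner (v): -171.
Outer (u): -171.

Therefore ∬_D (19x - 19y) dx dy = -171.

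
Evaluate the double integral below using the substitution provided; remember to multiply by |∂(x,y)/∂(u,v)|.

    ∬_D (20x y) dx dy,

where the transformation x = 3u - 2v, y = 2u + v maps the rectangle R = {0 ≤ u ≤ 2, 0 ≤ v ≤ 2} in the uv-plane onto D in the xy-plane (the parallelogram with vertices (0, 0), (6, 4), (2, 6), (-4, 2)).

Compute the Jacobian determinant of (x, y) with respect to (u, v):

    ∂(x,y)/∂(u,v) = | 3  -2 | = (3)(1) - (-2)(2) = 7.
                   | 2  1 |

Its absolute value is |J| = 7 (the area scaling factor).

Substituting x = 3u - 2v, y = 2u + v into the integrand,

    20x y → 120u^2 - 20u v - 40v^2,

so the integral becomes

    ∬_R (120u^2 - 20u v - 40v^2) · |J| du dv = ∫_0^2 ∫_0^2 (840u^2 - 140u v - 280v^2) dv du.

Inner (v): 1680u^2 - 280u - 2240/3.
Outer (u): 7280/3.

Therefore ∬_D (20x y) dx dy = 7280/3.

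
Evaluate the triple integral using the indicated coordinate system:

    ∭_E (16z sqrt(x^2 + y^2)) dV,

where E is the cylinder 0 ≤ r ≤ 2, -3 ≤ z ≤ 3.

In cylindrical coordinates, x = r cos(θ), y = r sin(θ), z = z, and dV = r dr dθ dz.

The integrand becomes 16r z, so

    ∭_E (16z sqrt(x^2 + y^2)) dV = ∫_{0}^{2π} ∫_{0}^{2} ∫_{-3}^{3} (16r z) · r dz dr dθ.

Inner (z): 0.
Middle (r from 0 to 2): 0.
Outer (θ): 0.

Therefore the triple integral equals 0.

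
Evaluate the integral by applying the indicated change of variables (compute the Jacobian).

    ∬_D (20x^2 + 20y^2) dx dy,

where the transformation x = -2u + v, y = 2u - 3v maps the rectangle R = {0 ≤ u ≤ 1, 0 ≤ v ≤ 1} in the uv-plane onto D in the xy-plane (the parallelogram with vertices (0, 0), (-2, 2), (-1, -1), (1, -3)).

Compute the Jacobian determinant of (x, y) with respect to (u, v):

    ∂(x,y)/∂(u,v) = | -2  1 | = (-2)(-3) - (1)(2) = 4.
                   | 2  -3 |

Its absolute value is |J| = 4 (the area scaling factor).

Substituting x = -2u + v, y = 2u - 3v into the integrand,

    20x^2 + 20y^2 → 160u^2 - 320u v + 200v^2,

so the integral becomes

    ∬_R (160u^2 - 320u v + 200v^2) · |J| du dv = ∫_0^1 ∫_0^1 (640u^2 - 1280u v + 800v^2) dv du.

Inner (v): 640u^2 - 640u + 800/3.
Outer (u): 160.

Therefore ∬_D (20x^2 + 20y^2) dx dy = 160.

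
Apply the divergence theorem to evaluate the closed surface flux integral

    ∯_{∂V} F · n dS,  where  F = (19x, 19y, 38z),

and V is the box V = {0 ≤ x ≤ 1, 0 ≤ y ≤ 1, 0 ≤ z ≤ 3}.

By the divergence theorem,

    ∯_{∂V} F · n dS = ∭_V (∇ · F) dV.

Compute the divergence:
    ∇ · F = ∂F_x/∂x + ∂F_y/∂y + ∂F_z/∂z = 19 + 19 + 38 = 76.

V is a rectangular box, so dV = dx dy dz with 0 ≤ x ≤ 1, 0 ≤ y ≤ 1, 0 ≤ z ≤ 3.

Integrate (76) over V as an iterated integral:

    ∭_V (∇·F) dV = ∫_0^{1} ∫_0^{1} ∫_0^{3} (76) dz dy dx.

Inner (z from 0 to 3): 228.
Middle (y from 0 to 1): 228.
Outer (x from 0 to 1): 228.

Therefore ∯_{∂V} F · n dS = 228.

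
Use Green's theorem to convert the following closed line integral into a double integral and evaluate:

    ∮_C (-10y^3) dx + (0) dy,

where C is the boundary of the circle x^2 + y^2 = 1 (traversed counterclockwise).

Green's theorem converts the closed line integral into a double integral over the enclosed region D:

    ∮_C P dx + Q dy = ∬_D (∂Q/∂x - ∂P/∂y) dA.

Here P = -10y^3, Q = 0, so

    ∂Q/∂x = 0,    ∂P/∂y = -30y^2,
    ∂Q/∂x - ∂P/∂y = 30y^2.

D is the region x^2 + y^2 ≤ 1. Evaluating the double integral:

In polar coordinates (x = r cos θ, y = r sin θ, dA = r dr dθ) the integrand becomes 30r^2sin(θ)^2, so

    ∬_D (30y^2) dA = ∫_0^{2π} ∫_0^{1} (30r^2sin(θ)^2) · r dr dθ.

Inner (r from 0 to 1): 15sin(θ)^2/2.
Outer (θ from 0 to 2π): 15π/2.

Therefore ∮_C P dx + Q dy = 15π/2.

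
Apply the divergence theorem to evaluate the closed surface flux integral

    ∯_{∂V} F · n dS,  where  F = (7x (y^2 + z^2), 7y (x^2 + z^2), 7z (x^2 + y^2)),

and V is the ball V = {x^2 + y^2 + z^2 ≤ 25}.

By the divergence theorem,

    ∯_{∂V} F · n dS = ∭_V (∇ · F) dV.

Compute the divergence:
    ∇ · F = ∂F_x/∂x + ∂F_y/∂y + ∂F_z/∂z = 7y^2 + 7z^2 + 7x^2 + 7z^2 + 7x^2 + 7y^2 = 14x^2 + 14y^2 + 14z^2.

In spherical coordinates, x = ρ sin(φ) cos(θ), y = ρ sin(φ) sin(θ), z = ρ cos(φ), dV = ρ^2 sin(φ) dρ dφ dθ, with 0 ≤ ρ ≤ 5, 0 ≤ φ ≤ π, 0 ≤ θ ≤ 2π.

The integrand, after substitution and multiplying by the volume element, becomes (14ρ^2) · ρ^2 sin(φ), so

    ∭_V (∇·F) dV = ∫_0^{2π} ∫_0^{π} ∫_0^{5} (14ρ^2) · ρ^2 sin(φ) dρ dφ dθ.

Inner (ρ from 0 to 5): 8750sin(φ).
Middle (φ from 0 to π): 17500.
Outer (θ from 0 to 2π): 35000π.

Therefore ∯_{∂V} F · n dS = 35000π.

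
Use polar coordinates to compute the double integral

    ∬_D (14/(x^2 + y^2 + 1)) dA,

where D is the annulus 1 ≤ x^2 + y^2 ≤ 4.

The region D is 1 ≤ r ≤ 2, 0 ≤ θ ≤ 2π in polar coordinates, where x = r cos(θ), y = r sin(θ), and dA = r dr dθ.

Under the substitution, the integrand becomes 14/(r^2 + 1), so

    ∬_D (14/(x^2 + y^2 + 1)) dA = ∫_{0}^{2π} ∫_{1}^{2} (14/(r^2 + 1)) · r dr dθ.

Inner integral (in r): ∫_{1}^{2} (14/(r^2 + 1)) · r dr = log(78125/128).

Outer integral (in θ): ∫_{0}^{2π} (log(78125/128)) dθ = log((78125/128)^(2π)).

Therefore ∬_D (14/(x^2 + y^2 + 1)) dA = log((78125/128)^(2π)).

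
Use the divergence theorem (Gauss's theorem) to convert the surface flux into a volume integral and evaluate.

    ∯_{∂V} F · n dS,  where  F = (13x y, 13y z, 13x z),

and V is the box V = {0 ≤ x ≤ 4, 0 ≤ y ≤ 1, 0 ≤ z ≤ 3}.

By the divergence theorem,

    ∯_{∂V} F · n dS = ∭_V (∇ · F) dV.

Compute the divergence:
    ∇ · F = ∂F_x/∂x + ∂F_y/∂y + ∂F_z/∂z = 13y + 13z + 13x = 13x + 13y + 13z.

V is a rectangular box, so dV = dx dy dz with 0 ≤ x ≤ 4, 0 ≤ y ≤ 1, 0 ≤ z ≤ 3.

Integrate (13x + 13y + 13z) over V as an iterated integral:

    ∭_V (∇·F) dV = ∫_0^{4} ∫_0^{1} ∫_0^{3} (13x + 13y + 13z) dz dy dx.

Inner (z from 0 to 3): 39x + 39y + 117/2.
Middle (y from 0 to 1): 39x + 78.
Outer (x from 0 to 4): 624.

Therefore ∯_{∂V} F · n dS = 624.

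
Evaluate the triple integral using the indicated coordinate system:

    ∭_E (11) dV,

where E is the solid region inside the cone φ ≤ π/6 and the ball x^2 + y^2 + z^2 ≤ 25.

In spherical coordinates, x = ρ sin(φ) cos(θ), y = ρ sin(φ) sin(θ), z = ρ cos(φ), and dV = ρ^2 sin(φ) dρ dφ dθ.

The integrand becomes 11, so

    ∭_E (11) dV = ∫_{0}^{2π} ∫_{0}^{π/6} ∫_{0}^{5} (11) · ρ^2 sin(φ) dρ dφ dθ.

Inner (ρ): 1375sin(φ)/3.
Middle (φ): 1375/3 - 1375sqrt(3)/6.
Outer (θ): 1375π (2 - sqrt(3))/3.

Therefore the triple integral equals 1375π (2 - sqrt(3))/3.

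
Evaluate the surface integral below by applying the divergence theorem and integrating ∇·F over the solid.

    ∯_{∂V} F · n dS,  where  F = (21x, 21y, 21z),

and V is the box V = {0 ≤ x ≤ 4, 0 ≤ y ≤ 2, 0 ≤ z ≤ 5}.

By the divergence theorem,

    ∯_{∂V} F · n dS = ∭_V (∇ · F) dV.

Compute the divergence:
    ∇ · F = ∂F_x/∂x + ∂F_y/∂y + ∂F_z/∂z = 21 + 21 + 21 = 63.

V is a rectangular box, so dV = dx dy dz with 0 ≤ x ≤ 4, 0 ≤ y ≤ 2, 0 ≤ z ≤ 5.

Integrate (63) over V as an iterated integral:

    ∭_V (∇·F) dV = ∫_0^{4} ∫_0^{2} ∫_0^{5} (63) dz dy dx.

Inner (z from 0 to 5): 315.
Middle (y from 0 to 2): 630.
Outer (x from 0 to 4): 2520.

Therefore ∯_{∂V} F · n dS = 2520.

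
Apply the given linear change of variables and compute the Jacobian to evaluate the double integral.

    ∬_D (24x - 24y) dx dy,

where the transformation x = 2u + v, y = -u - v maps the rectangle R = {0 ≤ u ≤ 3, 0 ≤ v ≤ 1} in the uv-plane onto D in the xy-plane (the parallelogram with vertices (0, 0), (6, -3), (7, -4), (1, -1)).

Compute the Jacobian determinant of (x, y) with respect to (u, v):

    ∂(x,y)/∂(u,v) = | 2  1 | = (2)(-1) - (1)(-1) = -1.
                   | -1  -1 |

Its absolute value is |J| = 1 (the area scaling factor).

Substituting x = 2u + v, y = -u - v into the integrand,

    24x - 24y → 72u + 48v,

so the integral becomes

    ∬_R (72u + 48v) · |J| du dv = ∫_0^3 ∫_0^1 (72u + 48v) dv du.

Inner (v): 72u + 24.
Outer (u): 396.

Therefore ∬_D (24x - 24y) dx dy = 396.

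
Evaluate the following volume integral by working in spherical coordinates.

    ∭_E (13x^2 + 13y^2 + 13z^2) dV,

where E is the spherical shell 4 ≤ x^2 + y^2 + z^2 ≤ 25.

In spherical coordinates, x = ρ sin(φ) cos(θ), y = ρ sin(φ) sin(θ), z = ρ cos(φ), and dV = ρ^2 sin(φ) dρ dφ dθ.

The integrand becomes 13ρ^2, so

    ∭_E (13x^2 + 13y^2 + 13z^2) dV = ∫_{0}^{2π} ∫_{0}^{π} ∫_{2}^{5} (13ρ^2) · ρ^2 sin(φ) dρ dφ dθ.

Inner (ρ): 40209sin(φ)/5.
Middle (φ): 80418/5.
Outer (θ): 160836π/5.

Therefore the triple integral equals 160836π/5.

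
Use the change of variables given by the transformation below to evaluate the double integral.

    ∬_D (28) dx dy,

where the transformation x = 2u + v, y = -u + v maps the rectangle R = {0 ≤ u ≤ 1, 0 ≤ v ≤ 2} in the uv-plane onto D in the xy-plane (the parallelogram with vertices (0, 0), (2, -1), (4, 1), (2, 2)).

Compute the Jacobian determinant of (x, y) with respect to (u, v):

    ∂(x,y)/∂(u,v) = | 2  1 | = (2)(1) - (1)(-1) = 3.
                   | -1  1 |

Its absolute value is |J| = 3 (the area scaling factor).

Substituting x = 2u + v, y = -u + v into the integrand,

    28 → 28,

so the integral becomes

    ∬_R (28) · |J| du dv = ∫_0^1 ∫_0^2 (84) dv du.

Inner (v): 168.
Outer (u): 168.

Therefore ∬_D (28) dx dy = 168.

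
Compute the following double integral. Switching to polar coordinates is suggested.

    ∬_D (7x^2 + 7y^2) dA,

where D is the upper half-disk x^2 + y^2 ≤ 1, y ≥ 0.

The region D is 0 ≤ r ≤ 1, 0 ≤ θ ≤ π in polar coordinates, where x = r cos(θ), y = r sin(θ), and dA = r dr dθ.

Under the substitution, the integrand becomes 7r^2, so

    ∬_D (7x^2 + 7y^2) dA = ∫_{0}^{π} ∫_{0}^{1} (7r^2) · r dr dθ.

Inner integral (in r): ∫_{0}^{1} (7r^2) · r dr = 7/4.

Outer integral (in θ): ∫_{0}^{π} (7/4) dθ = 7π/4.

Therefore ∬_D (7x^2 + 7y^2) dA = 7π/4.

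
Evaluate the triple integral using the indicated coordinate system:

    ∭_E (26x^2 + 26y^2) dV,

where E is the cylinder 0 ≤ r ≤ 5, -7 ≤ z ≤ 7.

In cylindrical coordinates, x = r cos(θ), y = r sin(θ), z = z, and dV = r dr dθ dz.

The integrand becomes 26r^2, so

    ∭_E (26x^2 + 26y^2) dV = ∫_{0}^{2π} ∫_{0}^{5} ∫_{-7}^{7} (26r^2) · r dz dr dθ.

Inner (z): 364r^3.
Middle (r from 0 to 5): 56875.
Outer (θ): 113750π.

Therefore the triple integral equals 113750π.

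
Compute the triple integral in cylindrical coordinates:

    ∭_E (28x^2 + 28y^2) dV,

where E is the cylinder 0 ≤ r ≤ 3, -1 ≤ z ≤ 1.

In cylindrical coordinates, x = r cos(θ), y = r sin(θ), z = z, and dV = r dr dθ dz.

The integrand becomes 28r^2, so

    ∭_E (28x^2 + 28y^2) dV = ∫_{0}^{2π} ∫_{0}^{3} ∫_{-1}^{1} (28r^2) · r dz dr dθ.

Inner (z): 56r^3.
Middle (r from 0 to 3): 1134.
Outer (θ): 2268π.

Therefore the triple integral equals 2268π.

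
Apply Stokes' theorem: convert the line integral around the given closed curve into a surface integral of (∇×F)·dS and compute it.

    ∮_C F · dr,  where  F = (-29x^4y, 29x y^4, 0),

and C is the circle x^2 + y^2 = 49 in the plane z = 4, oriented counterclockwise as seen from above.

Let S be the flat disk x^2 + y^2 ≤ 49 in the plane z = 4, with upward unit normal n̂ = ẑ. By Stokes' theorem,

    ∮_C F · dr = ∬_S (∇ × F) · n̂ dS = ∬_D (curl F)_z dA,

where D is the disk x^2 + y^2 ≤ 49.

Compute the curl of F = (-29x^4y, 29x y^4, 0):
    (∇ × F)_x = ∂F_z/∂y - ∂F_y/∂z = 0,
    (∇ × F)_y = ∂F_x/∂z - ∂F_z/∂x = 0,
    (∇ × F)_z = ∂F_y/∂x - ∂F_x/∂y = 29x^4 + 29y^4.

On z = 4, (curl F)_z = 29x^4 + 29y^4.

Convert to polar (x = r cos θ, y = r sin θ, dA = r dr dθ); the integrand becomes 29r^4(sin(θ)^4 + cos(θ)^4), so

    ∬_D (curl F)_z dA = ∫_0^{2π} ∫_0^{7} (29r^4(sin(θ)^4 + cos(θ)^4)) · r dr dθ.

Inner (r from 0 to 7): 3411821sin(θ)^4/6 + 3411821cos(θ)^4/6.
Outer (θ from 0 to 2π): 3411821π/4.

Therefore ∮_C F · dr = 3411821π/4.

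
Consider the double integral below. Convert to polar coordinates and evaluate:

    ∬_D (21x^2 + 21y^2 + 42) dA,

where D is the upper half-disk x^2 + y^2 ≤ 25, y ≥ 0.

The region D is 0 ≤ r ≤ 5, 0 ≤ θ ≤ π in polar coordinates, where x = r cos(θ), y = r sin(θ), and dA = r dr dθ.

Under the substitution, the integrand becomes 21r^2 + 42, so

    ∬_D (21x^2 + 21y^2 + 42) dA = ∫_{0}^{π} ∫_{0}^{5} (21r^2 + 42) · r dr dθ.

Inner integral (in r): ∫_{0}^{5} (21r^2 + 42) · r dr = 15225/4.

Outer integral (in θ): ∫_{0}^{π} (15225/4) dθ = 15225π/4.

Therefore ∬_D (21x^2 + 21y^2 + 42) dA = 15225π/4.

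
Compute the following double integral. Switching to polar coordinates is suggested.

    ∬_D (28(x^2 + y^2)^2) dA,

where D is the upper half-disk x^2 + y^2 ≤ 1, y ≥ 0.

The region D is 0 ≤ r ≤ 1, 0 ≤ θ ≤ π in polar coordinates, where x = r cos(θ), y = r sin(θ), and dA = r dr dθ.

Under the substitution, the integrand becomes 28r^4, so

    ∬_D (28(x^2 + y^2)^2) dA = ∫_{0}^{π} ∫_{0}^{1} (28r^4) · r dr dθ.

Inner integral (in r): ∫_{0}^{1} (28r^4) · r dr = 14/3.

Outer integral (in θ): ∫_{0}^{π} (14/3) dθ = 14π/3.

Therefore ∬_D (28(x^2 + y^2)^2) dA = 14π/3.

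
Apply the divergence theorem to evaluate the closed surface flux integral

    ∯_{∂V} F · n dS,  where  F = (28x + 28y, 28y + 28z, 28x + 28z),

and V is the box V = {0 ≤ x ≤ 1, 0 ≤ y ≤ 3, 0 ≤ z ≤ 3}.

By the divergence theorem,

    ∯_{∂V} F · n dS = ∭_V (∇ · F) dV.

Compute the divergence:
    ∇ · F = ∂F_x/∂x + ∂F_y/∂y + ∂F_z/∂z = 28 + 28 + 28 = 84.

V is a rectangular box, so dV = dx dy dz with 0 ≤ x ≤ 1, 0 ≤ y ≤ 3, 0 ≤ z ≤ 3.

Integrate (84) over V as an iterated integral:

    ∭_V (∇·F) dV = ∫_0^{1} ∫_0^{3} ∫_0^{3} (84) dz dy dx.

Inner (z from 0 to 3): 252.
Middle (y from 0 to 3): 756.
Outer (x from 0 to 1): 756.

Therefore ∯_{∂V} F · n dS = 756.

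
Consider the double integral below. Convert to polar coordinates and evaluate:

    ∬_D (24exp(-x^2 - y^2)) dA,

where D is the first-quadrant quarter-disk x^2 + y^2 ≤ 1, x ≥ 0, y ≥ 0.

The region D is 0 ≤ r ≤ 1, 0 ≤ θ ≤ π/2 in polar coordinates, where x = r cos(θ), y = r sin(θ), and dA = r dr dθ.

Under the substitution, the integrand becomes 24exp(-r^2), so

    ∬_D (24exp(-x^2 - y^2)) dA = ∫_{0}^{π/2} ∫_{0}^{1} (24exp(-r^2)) · r dr dθ.

Inner integral (in r): ∫_{0}^{1} (24exp(-r^2)) · r dr = 12 - 12exp(-1).

Outer integral (in θ): ∫_{0}^{π/2} (12 - 12exp(-1)) dθ = -6π exp(-1) + 6π.

Therefore ∬_D (24exp(-x^2 - y^2)) dA = -6π exp(-1) + 6π.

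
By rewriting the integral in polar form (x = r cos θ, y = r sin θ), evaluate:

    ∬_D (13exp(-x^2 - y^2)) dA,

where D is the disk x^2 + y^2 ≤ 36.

The region D is 0 ≤ r ≤ 6, 0 ≤ θ ≤ 2π in polar coordinates, where x = r cos(θ), y = r sin(θ), and dA = r dr dθ.

Under the substitution, the integrand becomes 13exp(-r^2), so

    ∬_D (13exp(-x^2 - y^2)) dA = ∫_{0}^{2π} ∫_{0}^{6} (13exp(-r^2)) · r dr dθ.

Inner integral (in r): ∫_{0}^{6} (13exp(-r^2)) · r dr = 13/2 - 13exp(-36)/2.

Outer integral (in θ): ∫_{0}^{2π} (13/2 - 13exp(-36)/2) dθ = -13π exp(-36) + 13π.

Therefore ∬_D (13exp(-x^2 - y^2)) dA = -13π exp(-36) + 13π.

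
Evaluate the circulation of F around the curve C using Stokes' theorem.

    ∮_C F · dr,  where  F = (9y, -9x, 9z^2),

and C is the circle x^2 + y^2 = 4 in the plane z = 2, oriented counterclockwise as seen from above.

Let S be the flat disk x^2 + y^2 ≤ 4 in the plane z = 2, with upward unit normal n̂ = ẑ. By Stokes' theorem,

    ∮_C F · dr = ∬_S (∇ × F) · n̂ dS = ∬_D (curl F)_z dA,

where D is the disk x^2 + y^2 ≤ 4.

Compute the curl of F = (9y, -9x, 9z^2):
    (∇ × F)_x = ∂F_z/∂y - ∂F_y/∂z = 0,
    (∇ × F)_y = ∂F_x/∂z - ∂F_z/∂x = 0,
    (∇ × F)_z = ∂F_y/∂x - ∂F_x/∂y = -18.

On z = 2, (curl F)_z = -18.

Convert to polar (x = r cos θ, y = r sin θ, dA = r dr dθ); the integrand becomes -18, so

    ∬_D (curl F)_z dA = ∫_0^{2π} ∫_0^{2} (-18) · r dr dθ.

Inner (r from 0 to 2): -36.
Outer (θ from 0 to 2π): -72π.

Therefore ∮_C F · dr = -72π.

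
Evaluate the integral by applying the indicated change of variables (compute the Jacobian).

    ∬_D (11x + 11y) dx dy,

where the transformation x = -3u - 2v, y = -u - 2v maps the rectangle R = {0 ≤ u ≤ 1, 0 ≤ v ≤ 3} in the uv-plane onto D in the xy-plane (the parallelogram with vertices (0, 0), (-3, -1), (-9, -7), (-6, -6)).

Compute the Jacobian determinant of (x, y) with respect to (u, v):

    ∂(x,y)/∂(u,v) = | -3  -2 | = (-3)(-2) - (-2)(-1) = 4.
                   | -1  -2 |

Its absolute value is |J| = 4 (the area scaling factor).

Substituting x = -3u - 2v, y = -u - 2v into the integrand,

    11x + 11y → -44u - 44v,

so the integral becomes

    ∬_R (-44u - 44v) · |J| du dv = ∫_0^1 ∫_0^3 (-176u - 176v) dv du.

Inner (v): -528u - 792.
Outer (u): -1056.

Therefore ∬_D (11x + 11y) dx dy = -1056.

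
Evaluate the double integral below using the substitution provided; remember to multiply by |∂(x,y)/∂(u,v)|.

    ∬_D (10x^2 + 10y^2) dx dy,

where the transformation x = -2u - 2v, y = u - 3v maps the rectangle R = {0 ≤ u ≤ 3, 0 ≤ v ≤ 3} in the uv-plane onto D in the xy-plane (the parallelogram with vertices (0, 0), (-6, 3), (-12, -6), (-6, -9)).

Compute the Jacobian determinant of (x, y) with respect to (u, v):

    ∂(x,y)/∂(u,v) = | -2  -2 | = (-2)(-3) - (-2)(1) = 8.
                   | 1  -3 |

Its absolute value is |J| = 8 (the area scaling factor).

Substituting x = -2u - 2v, y = u - 3v into the integrand,

    10x^2 + 10y^2 → 50u^2 + 20u v + 130v^2,

so the integral becomes

    ∬_R (50u^2 + 20u v + 130v^2) · |J| du dv = ∫_0^3 ∫_0^3 (400u^2 + 160u v + 1040v^2) dv du.

Inner (v): 1200u^2 + 720u + 9360.
Outer (u): 42120.

Therefore ∬_D (10x^2 + 10y^2) dx dy = 42120.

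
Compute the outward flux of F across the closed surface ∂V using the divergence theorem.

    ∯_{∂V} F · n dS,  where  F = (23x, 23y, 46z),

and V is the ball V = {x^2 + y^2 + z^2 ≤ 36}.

By the divergence theorem,

    ∯_{∂V} F · n dS = ∭_V (∇ · F) dV.

Compute the divergence:
    ∇ · F = ∂F_x/∂x + ∂F_y/∂y + ∂F_z/∂z = 23 + 23 + 46 = 92.

In spherical coordinates, x = ρ sin(φ) cos(θ), y = ρ sin(φ) sin(θ), z = ρ cos(φ), dV = ρ^2 sin(φ) dρ dφ dθ, with 0 ≤ ρ ≤ 6, 0 ≤ φ ≤ π, 0 ≤ θ ≤ 2π.

The integrand, after substitution and multiplying by the volume element, becomes (92) · ρ^2 sin(φ), so

    ∭_V (∇·F) dV = ∫_0^{2π} ∫_0^{π} ∫_0^{6} (92) · ρ^2 sin(φ) dρ dφ dθ.

Inner (ρ from 0 to 6): 6624sin(φ).
Middle (φ from 0 to π): 13248.
Outer (θ from 0 to 2π): 26496π.

Therefore ∯_{∂V} F · n dS = 26496π.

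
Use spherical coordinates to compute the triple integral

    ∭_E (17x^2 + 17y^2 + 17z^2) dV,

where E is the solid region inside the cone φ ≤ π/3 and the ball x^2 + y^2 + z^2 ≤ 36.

In spherical coordinates, x = ρ sin(φ) cos(θ), y = ρ sin(φ) sin(θ), z = ρ cos(φ), and dV = ρ^2 sin(φ) dρ dφ dθ.

The integrand becomes 17ρ^2, so

    ∭_E (17x^2 + 17y^2 + 17z^2) dV = ∫_{0}^{2π} ∫_{0}^{π/3} ∫_{0}^{6} (17ρ^2) · ρ^2 sin(φ) dρ dφ dθ.

Inner (ρ): 132192sin(φ)/5.
Middle (φ): 66096/5.
Outer (θ): 132192π/5.

Therefore the triple integral equals 132192π/5.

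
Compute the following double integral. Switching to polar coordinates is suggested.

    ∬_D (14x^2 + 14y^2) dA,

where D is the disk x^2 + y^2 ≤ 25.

The region D is 0 ≤ r ≤ 5, 0 ≤ θ ≤ 2π in polar coordinates, where x = r cos(θ), y = r sin(θ), and dA = r dr dθ.

Under the substitution, the integrand becomes 14r^2, so

    ∬_D (14x^2 + 14y^2) dA = ∫_{0}^{2π} ∫_{0}^{5} (14r^2) · r dr dθ.

Inner integral (in r): ∫_{0}^{5} (14r^2) · r dr = 4375/2.

Outer integral (in θ): ∫_{0}^{2π} (4375/2) dθ = 4375π.

Therefore ∬_D (14x^2 + 14y^2) dA = 4375π.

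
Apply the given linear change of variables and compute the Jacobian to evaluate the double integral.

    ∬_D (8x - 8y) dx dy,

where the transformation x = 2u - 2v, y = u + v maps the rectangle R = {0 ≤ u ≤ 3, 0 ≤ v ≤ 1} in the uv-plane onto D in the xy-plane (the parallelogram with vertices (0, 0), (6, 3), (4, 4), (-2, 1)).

Compute the Jacobian determinant of (x, y) with respect to (u, v):

    ∂(x,y)/∂(u,v) = | 2  -2 | = (2)(1) - (-2)(1) = 4.
                   | 1  1 |

Its absolute value is |J| = 4 (the area scaling factor).

Substituting x = 2u - 2v, y = u + v into the integrand,

    8x - 8y → 8u - 24v,

so the integral becomes

    ∬_R (8u - 24v) · |J| du dv = ∫_0^3 ∫_0^1 (32u - 96v) dv du.

Inner (v): 32u - 48.
Outer (u): 0.

Therefore ∬_D (8x - 8y) dx dy = 0.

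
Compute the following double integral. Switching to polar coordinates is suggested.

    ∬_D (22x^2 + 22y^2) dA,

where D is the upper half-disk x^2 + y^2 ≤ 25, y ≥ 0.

The region D is 0 ≤ r ≤ 5, 0 ≤ θ ≤ π in polar coordinates, where x = r cos(θ), y = r sin(θ), and dA = r dr dθ.

Under the substitution, the integrand becomes 22r^2, so

    ∬_D (22x^2 + 22y^2) dA = ∫_{0}^{π} ∫_{0}^{5} (22r^2) · r dr dθ.

Inner integral (in r): ∫_{0}^{5} (22r^2) · r dr = 6875/2.

Outer integral (in θ): ∫_{0}^{π} (6875/2) dθ = 6875π/2.

Therefore ∬_D (22x^2 + 22y^2) dA = 6875π/2.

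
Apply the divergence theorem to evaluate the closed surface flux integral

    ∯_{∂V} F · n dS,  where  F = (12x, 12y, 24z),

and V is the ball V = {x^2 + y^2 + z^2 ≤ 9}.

By the divergence theorem,

    ∯_{∂V} F · n dS = ∭_V (∇ · F) dV.

Compute the divergence:
    ∇ · F = ∂F_x/∂x + ∂F_y/∂y + ∂F_z/∂z = 12 + 12 + 24 = 48.

In spherical coordinates, x = ρ sin(φ) cos(θ), y = ρ sin(φ) sin(θ), z = ρ cos(φ), dV = ρ^2 sin(φ) dρ dφ dθ, with 0 ≤ ρ ≤ 3, 0 ≤ φ ≤ π, 0 ≤ θ ≤ 2π.

The integrand, after substitution and multiplying by the volume element, becomes (48) · ρ^2 sin(φ), so

    ∭_V (∇·F) dV = ∫_0^{2π} ∫_0^{π} ∫_0^{3} (48) · ρ^2 sin(φ) dρ dφ dθ.

Inner (ρ from 0 to 3): 432sin(φ).
Middle (φ from 0 to π): 864.
Outer (θ from 0 to 2π): 1728π.

Therefore ∯_{∂V} F · n dS = 1728π.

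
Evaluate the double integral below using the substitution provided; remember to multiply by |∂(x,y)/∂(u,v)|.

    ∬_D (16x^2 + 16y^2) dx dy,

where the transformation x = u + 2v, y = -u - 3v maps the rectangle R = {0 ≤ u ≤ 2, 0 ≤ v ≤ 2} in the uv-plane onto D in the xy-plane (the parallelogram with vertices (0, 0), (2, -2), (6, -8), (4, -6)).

Compute the Jacobian determinant of (x, y) with respect to (u, v):

    ∂(x,y)/∂(u,v) = | 1  2 | = (1)(-3) - (2)(-1) = -1.
                   | -1  -3 |

Its absolute value is |J| = 1 (the area scaling factor).

Substituting x = u + 2v, y = -u - 3v into the integrand,

    16x^2 + 16y^2 → 32u^2 + 160u v + 208v^2,

so the integral becomes

    ∬_R (32u^2 + 160u v + 208v^2) · |J| du dv = ∫_0^2 ∫_0^2 (32u^2 + 160u v + 208v^2) dv du.

Inner (v): 64u^2 + 320u + 1664/3.
Outer (u): 1920.

Therefore ∬_D (16x^2 + 16y^2) dx dy = 1920.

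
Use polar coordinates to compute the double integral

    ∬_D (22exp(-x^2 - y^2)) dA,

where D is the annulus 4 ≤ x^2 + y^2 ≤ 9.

The region D is 2 ≤ r ≤ 3, 0 ≤ θ ≤ 2π in polar coordinates, where x = r cos(θ), y = r sin(θ), and dA = r dr dθ.

Under the substitution, the integrand becomes 22exp(-r^2), so

    ∬_D (22exp(-x^2 - y^2)) dA = ∫_{0}^{2π} ∫_{2}^{3} (22exp(-r^2)) · r dr dθ.

Inner integral (in r): ∫_{2}^{3} (22exp(-r^2)) · r dr = -(11 - 11exp(5))exp(-9).

Outer integral (in θ): ∫_{0}^{2π} (-(11 - 11exp(5))exp(-9)) dθ = -22π (1 - exp(5))exp(-9).

Therefore ∬_D (22exp(-x^2 - y^2)) dA = -22π (1 - exp(5))exp(-9).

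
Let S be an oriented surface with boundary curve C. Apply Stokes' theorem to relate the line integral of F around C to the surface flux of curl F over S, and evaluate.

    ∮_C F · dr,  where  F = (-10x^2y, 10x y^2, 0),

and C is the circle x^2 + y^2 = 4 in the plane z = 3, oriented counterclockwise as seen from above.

Let S be the flat disk x^2 + y^2 ≤ 4 in the plane z = 3, with upward unit normal n̂ = ẑ. By Stokes' theorem,

    ∮_C F · dr = ∬_S (∇ × F) · n̂ dS = ∬_D (curl F)_z dA,

where D is the disk x^2 + y^2 ≤ 4.

Compute the curl of F = (-10x^2y, 10x y^2, 0):
    (∇ × F)_x = ∂F_z/∂y - ∂F_y/∂z = 0,
    (∇ × F)_y = ∂F_x/∂z - ∂F_z/∂x = 0,
    (∇ × F)_z = ∂F_y/∂x - ∂F_x/∂y = 10x^2 + 10y^2.

On z = 3, (curl F)_z = 10x^2 + 10y^2.

Convert to polar (x = r cos θ, y = r sin θ, dA = r dr dθ); the integrand becomes 10r^2, so

    ∬_D (curl F)_z dA = ∫_0^{2π} ∫_0^{2} (10r^2) · r dr dθ.

Inner (r from 0 to 2): 40.
Outer (θ from 0 to 2π): 80π.

Therefore ∮_C F · dr = 80π.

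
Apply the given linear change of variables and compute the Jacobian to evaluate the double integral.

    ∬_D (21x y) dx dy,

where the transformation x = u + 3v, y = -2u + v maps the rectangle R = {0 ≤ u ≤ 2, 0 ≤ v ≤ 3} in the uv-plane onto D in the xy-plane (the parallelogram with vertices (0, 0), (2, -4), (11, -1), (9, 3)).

Compute the Jacobian determinant of (x, y) with respect to (u, v):

    ∂(x,y)/∂(u,v) = | 1  3 | = (1)(1) - (3)(-2) = 7.
                   | -2  1 |

Its absolute value is |J| = 7 (the area scaling factor).

Substituting x = u + 3v, y = -2u + v into the integrand,

    21x y → -42u^2 - 105u v + 63v^2,

so the integral becomes

    ∬_R (-42u^2 - 105u v + 63v^2) · |J| du dv = ∫_0^2 ∫_0^3 (-294u^2 - 735u v + 441v^2) dv du.

Inner (v): -882u^2 - 6615u/2 + 3969.
Outer (u): -1029.

Therefore ∬_D (21x y) dx dy = -1029.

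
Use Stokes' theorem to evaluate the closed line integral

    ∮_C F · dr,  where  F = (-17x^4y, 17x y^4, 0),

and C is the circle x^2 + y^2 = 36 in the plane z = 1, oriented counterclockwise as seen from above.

Let S be the flat disk x^2 + y^2 ≤ 36 in the plane z = 1, with upward unit normal n̂ = ẑ. By Stokes' theorem,

    ∮_C F · dr = ∬_S (∇ × F) · n̂ dS = ∬_D (curl F)_z dA,

where D is the disk x^2 + y^2 ≤ 36.

Compute the curl of F = (-17x^4y, 17x y^4, 0):
    (∇ × F)_x = ∂F_z/∂y - ∂F_y/∂z = 0,
    (∇ × F)_y = ∂F_x/∂z - ∂F_z/∂x = 0,
    (∇ × F)_z = ∂F_y/∂x - ∂F_x/∂y = 17x^4 + 17y^4.

On z = 1, (curl F)_z = 17x^4 + 17y^4.

Convert to polar (x = r cos θ, y = r sin θ, dA = r dr dθ); the integrand becomes 17r^4(sin(θ)^4 + cos(θ)^4), so

    ∬_D (curl F)_z dA = ∫_0^{2π} ∫_0^{6} (17r^4(sin(θ)^4 + cos(θ)^4)) · r dr dθ.

Inner (r from 0 to 6): 132192sin(θ)^4 + 132192cos(θ)^4.
Outer (θ from 0 to 2π): 198288π.

Therefore ∮_C F · dr = 198288π.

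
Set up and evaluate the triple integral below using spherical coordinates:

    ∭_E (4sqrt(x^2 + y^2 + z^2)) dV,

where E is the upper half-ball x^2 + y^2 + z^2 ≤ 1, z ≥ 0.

In spherical coordinates, x = ρ sin(φ) cos(θ), y = ρ sin(φ) sin(θ), z = ρ cos(φ), and dV = ρ^2 sin(φ) dρ dφ dθ.

The integrand becomes 4ρ, so

    ∭_E (4sqrt(x^2 + y^2 + z^2)) dV = ∫_{0}^{2π} ∫_{0}^{π/2} ∫_{0}^{1} (4ρ) · ρ^2 sin(φ) dρ dφ dθ.

Inner (ρ): sin(φ).
Middle (φ): 1.
Outer (θ): 2π.

Therefore the triple integral equals 2π.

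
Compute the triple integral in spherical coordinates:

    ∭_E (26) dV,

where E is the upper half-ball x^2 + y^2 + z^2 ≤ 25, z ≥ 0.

In spherical coordinates, x = ρ sin(φ) cos(θ), y = ρ sin(φ) sin(θ), z = ρ cos(φ), and dV = ρ^2 sin(φ) dρ dφ dθ.

The integrand becomes 26, so

    ∭_E (26) dV = ∫_{0}^{2π} ∫_{0}^{π/2} ∫_{0}^{5} (26) · ρ^2 sin(φ) dρ dφ dθ.

Inner (ρ): 3250sin(φ)/3.
Middle (φ): 3250/3.
Outer (θ): 6500π/3.

Therefore the triple integral equals 6500π/3.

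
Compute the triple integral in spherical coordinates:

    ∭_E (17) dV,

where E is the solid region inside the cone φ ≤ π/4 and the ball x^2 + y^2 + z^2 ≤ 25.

In spherical coordinates, x = ρ sin(φ) cos(θ), y = ρ sin(φ) sin(θ), z = ρ cos(φ), and dV = ρ^2 sin(φ) dρ dφ dθ.

The integrand becomes 17, so

    ∭_E (17) dV = ∫_{0}^{2π} ∫_{0}^{π/4} ∫_{0}^{5} (17) · ρ^2 sin(φ) dρ dφ dθ.

Inner (ρ): 2125sin(φ)/3.
Middle (φ): 2125/3 - 2125sqrt(2)/6.
Outer (θ): 2125π (2 - sqrt(2))/3.

Therefore the triple integral equals 2125π (2 - sqrt(2))/3.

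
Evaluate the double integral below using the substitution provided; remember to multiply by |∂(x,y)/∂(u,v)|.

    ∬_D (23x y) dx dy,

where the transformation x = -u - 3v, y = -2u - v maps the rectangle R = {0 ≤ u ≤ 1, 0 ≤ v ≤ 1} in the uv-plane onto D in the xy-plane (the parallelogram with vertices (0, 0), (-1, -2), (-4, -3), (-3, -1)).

Compute the Jacobian determinant of (x, y) with respect to (u, v):

    ∂(x,y)/∂(u,v) = | -1  -3 | = (-1)(-1) - (-3)(-2) = -5.
                   | -2  -1 |

Its absolute value is |J| = 5 (the area scaling factor).

Substituting x = -u - 3v, y = -2u - v into the integrand,

    23x y → 46u^2 + 161u v + 69v^2,

so the integral becomes

    ∬_R (46u^2 + 161u v + 69v^2) · |J| du dv = ∫_0^1 ∫_0^1 (230u^2 + 805u v + 345v^2) dv du.

Inner (v): 230u^2 + 805u/2 + 115.
Outer (u): 4715/12.

Therefore ∬_D (23x y) dx dy = 4715/12.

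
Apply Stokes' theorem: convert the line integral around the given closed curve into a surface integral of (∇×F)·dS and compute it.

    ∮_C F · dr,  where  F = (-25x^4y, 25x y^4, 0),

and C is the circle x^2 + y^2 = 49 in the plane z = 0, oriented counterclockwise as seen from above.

Let S be the flat disk x^2 + y^2 ≤ 49 in the plane z = 0, with upward unit normal n̂ = ẑ. By Stokes' theorem,

    ∮_C F · dr = ∬_S (∇ × F) · n̂ dS = ∬_D (curl F)_z dA,

where D is the disk x^2 + y^2 ≤ 49.

Compute the curl of F = (-25x^4y, 25x y^4, 0):
    (∇ × F)_x = ∂F_z/∂y - ∂F_y/∂z = 0,
    (∇ × F)_y = ∂F_x/∂z - ∂F_z/∂x = 0,
    (∇ × F)_z = ∂F_y/∂x - ∂F_x/∂y = 25x^4 + 25y^4.

On z = 0, (curl F)_z = 25x^4 + 25y^4.

Convert to polar (x = r cos θ, y = r sin θ, dA = r dr dθ); the integrand becomes 25r^4(sin(θ)^4 + cos(θ)^4), so

    ∬_D (curl F)_z dA = ∫_0^{2π} ∫_0^{7} (25r^4(sin(θ)^4 + cos(θ)^4)) · r dr dθ.

Inner (r from 0 to 7): 2941225sin(θ)^4/6 + 2941225cos(θ)^4/6.
Outer (θ from 0 to 2π): 2941225π/4.

Therefore ∮_C F · dr = 2941225π/4.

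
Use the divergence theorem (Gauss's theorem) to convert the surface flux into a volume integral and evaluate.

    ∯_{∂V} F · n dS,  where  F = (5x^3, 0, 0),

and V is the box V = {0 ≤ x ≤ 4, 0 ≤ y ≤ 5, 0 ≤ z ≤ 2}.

By the divergence theorem,

    ∯_{∂V} F · n dS = ∭_V (∇ · F) dV.

Compute the divergence:
    ∇ · F = ∂F_x/∂x + ∂F_y/∂y + ∂F_z/∂z = 15x^2 + 0 + 0 = 15x^2.

V is a rectangular box, so dV = dx dy dz with 0 ≤ x ≤ 4, 0 ≤ y ≤ 5, 0 ≤ z ≤ 2.

Integrate (15x^2) over V as an iterated integral:

    ∭_V (∇·F) dV = ∫_0^{4} ∫_0^{5} ∫_0^{2} (15x^2) dz dy dx.

Inner (z from 0 to 2): 30x^2.
Middle (y from 0 to 5): 150x^2.
Outer (x from 0 to 4): 3200.

Therefore ∯_{∂V} F · n dS = 3200.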